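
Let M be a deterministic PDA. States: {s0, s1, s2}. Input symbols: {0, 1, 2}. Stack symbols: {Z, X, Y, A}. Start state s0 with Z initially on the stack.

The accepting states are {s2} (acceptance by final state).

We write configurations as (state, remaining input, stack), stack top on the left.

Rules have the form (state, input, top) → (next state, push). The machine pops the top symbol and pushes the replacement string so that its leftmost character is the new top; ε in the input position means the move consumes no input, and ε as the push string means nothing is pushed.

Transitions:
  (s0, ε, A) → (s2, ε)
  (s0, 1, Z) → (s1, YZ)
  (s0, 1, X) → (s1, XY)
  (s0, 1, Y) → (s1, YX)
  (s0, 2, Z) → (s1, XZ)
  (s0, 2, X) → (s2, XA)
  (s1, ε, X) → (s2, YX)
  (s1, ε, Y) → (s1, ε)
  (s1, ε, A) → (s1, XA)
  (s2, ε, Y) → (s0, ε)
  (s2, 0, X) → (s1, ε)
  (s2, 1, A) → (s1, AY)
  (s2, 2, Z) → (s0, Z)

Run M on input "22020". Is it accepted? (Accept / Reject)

Accept

(s0, 22020, Z)
  read 2, top Z: go to s1, push XZ → (s1, 2020, XZ)
  ε-move, top X: go to s2, push YX → (s2, 2020, YXZ)
  ε-move, top Y: go to s0, push ε → (s0, 2020, XZ)
  read 2, top X: go to s2, push XA → (s2, 020, XAZ)
  read 0, top X: go to s1, push ε → (s1, 20, AZ)
  ε-move, top A: go to s1, push XA → (s1, 20, XAZ)
  ε-move, top X: go to s2, push YX → (s2, 20, YXAZ)
  ε-move, top Y: go to s0, push ε → (s0, 20, XAZ)
  read 2, top X: go to s2, push XA → (s2, 0, XAAZ)
  read 0, top X: go to s1, push ε → (s1, ε, AAZ)
  ε-move, top A: go to s1, push XA → (s1, ε, XAAZ)
  ε-move, top X: go to s2, push YX → (s2, ε, YXAAZ)
All input consumed; state s2 ∈ F.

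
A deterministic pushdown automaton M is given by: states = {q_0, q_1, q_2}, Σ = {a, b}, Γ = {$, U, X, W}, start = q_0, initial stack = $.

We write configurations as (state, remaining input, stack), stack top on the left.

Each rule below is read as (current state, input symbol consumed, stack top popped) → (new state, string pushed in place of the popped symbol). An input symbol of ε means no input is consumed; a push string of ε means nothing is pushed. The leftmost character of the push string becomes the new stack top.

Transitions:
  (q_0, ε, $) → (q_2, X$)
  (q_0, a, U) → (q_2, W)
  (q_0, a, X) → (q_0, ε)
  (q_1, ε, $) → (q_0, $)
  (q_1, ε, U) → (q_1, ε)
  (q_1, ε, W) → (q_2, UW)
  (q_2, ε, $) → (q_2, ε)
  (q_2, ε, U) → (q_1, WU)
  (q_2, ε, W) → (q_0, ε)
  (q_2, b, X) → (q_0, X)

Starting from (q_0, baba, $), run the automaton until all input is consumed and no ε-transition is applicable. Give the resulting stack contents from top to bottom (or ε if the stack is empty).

(q_0, baba, $)
  ε-move, top $: go to q_2, push X$ → (q_2, baba, X$)
  read b, top X: go to q_0, push X → (q_0, aba, X$)
  read a, top X: go to q_0, push ε → (q_0, ba, $)
  ε-move, top $: go to q_2, push X$ → (q_2, ba, X$)
  read b, top X: go to q_0, push X → (q_0, a, X$)
  read a, top X: go to q_0, push ε → (q_0, ε, $)
  ε-move, top $: go to q_2, push X$ → (q_2, ε, X$)
All input consumed in state q_2 with stack X$.

X$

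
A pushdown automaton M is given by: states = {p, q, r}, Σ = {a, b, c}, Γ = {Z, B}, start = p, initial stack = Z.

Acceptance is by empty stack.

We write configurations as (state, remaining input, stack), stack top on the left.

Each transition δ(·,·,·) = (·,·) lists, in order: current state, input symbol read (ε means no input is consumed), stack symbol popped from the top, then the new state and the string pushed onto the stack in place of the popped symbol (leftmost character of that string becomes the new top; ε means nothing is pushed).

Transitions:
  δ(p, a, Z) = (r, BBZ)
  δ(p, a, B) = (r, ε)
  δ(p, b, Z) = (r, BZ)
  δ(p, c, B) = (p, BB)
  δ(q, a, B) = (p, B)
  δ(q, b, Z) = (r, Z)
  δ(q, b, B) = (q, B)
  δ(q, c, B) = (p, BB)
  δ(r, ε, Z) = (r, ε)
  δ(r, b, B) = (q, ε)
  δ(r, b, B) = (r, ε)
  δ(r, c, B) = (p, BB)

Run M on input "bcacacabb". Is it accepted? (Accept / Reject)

One accepting computation: (p, bcacacabb, Z) ⊢ (r, cacacabb, BZ) ⊢ (p, acacabb, BBZ) ⊢ (r, cacabb, BZ) ⊢ (p, acabb, BBZ) ⊢ (r, cabb, BZ) ⊢ (p, abb, BBZ) ⊢ (r, bb, BZ) ⊢ (q, b, Z) ⊢ (r, ε, Z) ⊢ (r, ε, ε)
All input consumed and the stack is empty.

Accept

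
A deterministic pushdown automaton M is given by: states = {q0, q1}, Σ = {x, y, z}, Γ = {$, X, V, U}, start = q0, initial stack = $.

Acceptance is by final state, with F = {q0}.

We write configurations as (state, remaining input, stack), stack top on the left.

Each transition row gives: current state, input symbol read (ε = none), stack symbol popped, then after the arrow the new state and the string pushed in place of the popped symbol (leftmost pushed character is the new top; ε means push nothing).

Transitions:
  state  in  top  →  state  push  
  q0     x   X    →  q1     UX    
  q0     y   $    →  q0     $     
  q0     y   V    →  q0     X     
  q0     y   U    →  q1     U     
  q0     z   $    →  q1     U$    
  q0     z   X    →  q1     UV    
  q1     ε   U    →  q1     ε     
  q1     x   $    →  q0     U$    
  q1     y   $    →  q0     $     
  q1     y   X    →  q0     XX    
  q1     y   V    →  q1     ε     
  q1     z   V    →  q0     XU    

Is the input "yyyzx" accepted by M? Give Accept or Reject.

Accept

(q0, yyyzx, $)
  read y, top $: go to q0, push $ → (q0, yyzx, $)
  read y, top $: go to q0, push $ → (q0, yzx, $)
  read y, top $: go to q0, push $ → (q0, zx, $)
  read z, top $: go to q1, push U$ → (q1, x, U$)
  ε-move, top U: go to q1, push ε → (q1, x, $)
  read x, top $: go to q0, push U$ → (q0, ε, U$)
All input consumed; state q0 ∈ F.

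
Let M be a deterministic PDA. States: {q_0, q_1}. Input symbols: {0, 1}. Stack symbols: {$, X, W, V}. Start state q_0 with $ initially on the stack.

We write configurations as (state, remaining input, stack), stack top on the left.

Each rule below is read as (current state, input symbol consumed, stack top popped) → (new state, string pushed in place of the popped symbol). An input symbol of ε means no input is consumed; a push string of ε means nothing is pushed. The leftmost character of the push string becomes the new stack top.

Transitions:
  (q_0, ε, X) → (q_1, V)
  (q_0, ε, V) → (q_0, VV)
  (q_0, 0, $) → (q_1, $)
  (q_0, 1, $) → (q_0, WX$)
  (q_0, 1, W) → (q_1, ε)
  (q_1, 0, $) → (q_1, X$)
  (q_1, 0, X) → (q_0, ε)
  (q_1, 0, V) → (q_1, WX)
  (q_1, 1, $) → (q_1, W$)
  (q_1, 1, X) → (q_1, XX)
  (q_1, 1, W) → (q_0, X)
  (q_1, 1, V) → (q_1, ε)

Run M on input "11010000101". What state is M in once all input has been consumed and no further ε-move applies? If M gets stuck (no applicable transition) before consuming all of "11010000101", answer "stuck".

(q_0, 11010000101, $) ⊢ (q_0, 1010000101, WX$) ⊢ (q_1, 010000101, X$) ⊢ (q_0, 10000101, $) ⊢ (q_0, 0000101, WX$)
No transition for (q_0, 0, top W); M blocks with input 0000101 remaining.

stuck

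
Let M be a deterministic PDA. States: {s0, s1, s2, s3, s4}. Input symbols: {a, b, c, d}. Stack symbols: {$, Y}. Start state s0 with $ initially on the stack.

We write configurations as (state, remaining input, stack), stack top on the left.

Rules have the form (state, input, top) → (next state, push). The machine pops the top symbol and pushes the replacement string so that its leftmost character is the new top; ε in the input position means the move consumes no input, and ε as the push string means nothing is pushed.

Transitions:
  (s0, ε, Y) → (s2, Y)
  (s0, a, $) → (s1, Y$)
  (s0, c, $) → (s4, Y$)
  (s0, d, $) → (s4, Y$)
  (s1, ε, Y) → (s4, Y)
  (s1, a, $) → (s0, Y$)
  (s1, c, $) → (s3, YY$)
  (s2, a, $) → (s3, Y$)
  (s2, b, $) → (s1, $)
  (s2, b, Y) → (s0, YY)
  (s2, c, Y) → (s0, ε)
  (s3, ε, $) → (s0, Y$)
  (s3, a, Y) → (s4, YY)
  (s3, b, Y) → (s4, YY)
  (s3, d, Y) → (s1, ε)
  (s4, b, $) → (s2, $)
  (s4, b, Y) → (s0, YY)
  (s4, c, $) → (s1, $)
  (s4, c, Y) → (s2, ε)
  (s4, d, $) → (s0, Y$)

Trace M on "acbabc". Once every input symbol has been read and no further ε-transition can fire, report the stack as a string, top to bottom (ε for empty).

Y$

(s0, acbabc, $)
  read a, top $: go to s1, push Y$ → (s1, cbabc, Y$)
  ε-move, top Y: go to s4, push Y → (s4, cbabc, Y$)
  read c, top Y: go to s2, push ε → (s2, babc, $)
  read b, top $: go to s1, push $ → (s1, abc, $)
  read a, top $: go to s0, push Y$ → (s0, bc, Y$)
  ε-move, top Y: go to s2, push Y → (s2, bc, Y$)
  read b, top Y: go to s0, push YY → (s0, c, YY$)
  ε-move, top Y: go to s2, push Y → (s2, c, YY$)
  read c, top Y: go to s0, push ε → (s0, ε, Y$)
  ε-move, top Y: go to s2, push Y → (s2, ε, Y$)
All input consumed in state s2 with stack Y$.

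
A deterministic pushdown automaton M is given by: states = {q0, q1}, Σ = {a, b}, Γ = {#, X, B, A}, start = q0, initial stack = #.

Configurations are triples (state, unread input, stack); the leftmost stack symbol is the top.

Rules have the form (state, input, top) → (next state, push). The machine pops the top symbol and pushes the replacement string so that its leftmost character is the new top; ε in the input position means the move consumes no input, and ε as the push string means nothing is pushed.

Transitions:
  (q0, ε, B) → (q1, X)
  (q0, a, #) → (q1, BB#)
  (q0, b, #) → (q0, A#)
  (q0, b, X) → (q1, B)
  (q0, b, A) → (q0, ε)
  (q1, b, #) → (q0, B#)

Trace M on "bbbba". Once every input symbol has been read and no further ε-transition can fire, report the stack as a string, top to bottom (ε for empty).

BB#

(q0, bbbba, #)
  read b, top #: go to q0, push A# → (q0, bbba, A#)
  read b, top A: go to q0, push ε → (q0, bba, #)
  read b, top #: go to q0, push A# → (q0, ba, A#)
  read b, top A: go to q0, push ε → (q0, a, #)
  read a, top #: go to q1, push BB# → (q1, ε, BB#)
All input consumed in state q1 with stack BB#.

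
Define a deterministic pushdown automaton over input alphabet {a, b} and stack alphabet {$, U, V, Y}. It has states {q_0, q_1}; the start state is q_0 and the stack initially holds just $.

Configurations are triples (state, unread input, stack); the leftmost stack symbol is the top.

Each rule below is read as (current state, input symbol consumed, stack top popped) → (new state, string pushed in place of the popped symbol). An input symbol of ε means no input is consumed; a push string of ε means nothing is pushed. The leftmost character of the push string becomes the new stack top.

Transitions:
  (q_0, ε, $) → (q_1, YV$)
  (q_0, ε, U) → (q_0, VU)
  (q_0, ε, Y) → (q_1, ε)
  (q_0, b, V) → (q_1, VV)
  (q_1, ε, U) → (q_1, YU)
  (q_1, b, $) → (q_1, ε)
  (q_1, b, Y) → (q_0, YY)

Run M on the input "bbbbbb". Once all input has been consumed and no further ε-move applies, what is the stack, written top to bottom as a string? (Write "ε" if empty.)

(q_0, bbbbbb, $)
  ε-move, top $: go to q_1, push YV$ → (q_1, bbbbbb, YV$)
  read b, top Y: go to q_0, push YY → (q_0, bbbbb, YYV$)
  ε-move, top Y: go to q_1, push ε → (q_1, bbbbb, YV$)
  read b, top Y: go to q_0, push YY → (q_0, bbbb, YYV$)
  ε-move, top Y: go to q_1, push ε → (q_1, bbbb, YV$)
  read b, top Y: go to q_0, push YY → (q_0, bbb, YYV$)
  ε-move, top Y: go to q_1, push ε → (q_1, bbb, YV$)
  read b, top Y: go to q_0, push YY → (q_0, bb, YYV$)
  ε-move, top Y: go to q_1, push ε → (q_1, bb, YV$)
  read b, top Y: go to q_0, push YY → (q_0, b, YYV$)
  ε-move, top Y: go to q_1, push ε → (q_1, b, YV$)
  read b, top Y: go to q_0, push YY → (q_0, ε, YYV$)
  ε-move, top Y: go to q_1, push ε → (q_1, ε, YV$)
All input consumed in state q_1 with stack YV$.

YV$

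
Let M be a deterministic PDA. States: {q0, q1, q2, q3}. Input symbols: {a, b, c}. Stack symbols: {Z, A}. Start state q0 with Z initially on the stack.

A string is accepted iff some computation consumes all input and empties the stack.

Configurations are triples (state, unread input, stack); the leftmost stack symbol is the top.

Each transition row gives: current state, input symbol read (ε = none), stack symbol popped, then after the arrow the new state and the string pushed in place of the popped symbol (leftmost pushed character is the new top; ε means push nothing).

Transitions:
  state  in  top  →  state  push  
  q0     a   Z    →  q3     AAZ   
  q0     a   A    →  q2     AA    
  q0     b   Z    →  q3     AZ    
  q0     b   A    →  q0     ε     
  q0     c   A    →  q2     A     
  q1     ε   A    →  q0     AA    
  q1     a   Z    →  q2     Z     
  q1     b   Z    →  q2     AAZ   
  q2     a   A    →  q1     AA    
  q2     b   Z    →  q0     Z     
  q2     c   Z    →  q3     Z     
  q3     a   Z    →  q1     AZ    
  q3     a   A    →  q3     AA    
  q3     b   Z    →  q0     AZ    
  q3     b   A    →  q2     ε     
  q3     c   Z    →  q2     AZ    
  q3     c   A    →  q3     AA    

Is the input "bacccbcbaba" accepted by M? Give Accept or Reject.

Reject

(q0, bacccbcbaba, Z)
  read b, top Z: go to q3, push AZ → (q3, acccbcbaba, AZ)
  read a, top A: go to q3, push AA → (q3, cccbcbaba, AAZ)
  read c, top A: go to q3, push AA → (q3, ccbcbaba, AAAZ)
  read c, top A: go to q3, push AA → (q3, cbcbaba, AAAAZ)
  read c, top A: go to q3, push AA → (q3, bcbaba, AAAAAZ)
  read b, top A: go to q2, push ε → (q2, cbaba, AAAAZ)
No transition applies at (q2, cbaba, AAAAZ); input not fully consumed.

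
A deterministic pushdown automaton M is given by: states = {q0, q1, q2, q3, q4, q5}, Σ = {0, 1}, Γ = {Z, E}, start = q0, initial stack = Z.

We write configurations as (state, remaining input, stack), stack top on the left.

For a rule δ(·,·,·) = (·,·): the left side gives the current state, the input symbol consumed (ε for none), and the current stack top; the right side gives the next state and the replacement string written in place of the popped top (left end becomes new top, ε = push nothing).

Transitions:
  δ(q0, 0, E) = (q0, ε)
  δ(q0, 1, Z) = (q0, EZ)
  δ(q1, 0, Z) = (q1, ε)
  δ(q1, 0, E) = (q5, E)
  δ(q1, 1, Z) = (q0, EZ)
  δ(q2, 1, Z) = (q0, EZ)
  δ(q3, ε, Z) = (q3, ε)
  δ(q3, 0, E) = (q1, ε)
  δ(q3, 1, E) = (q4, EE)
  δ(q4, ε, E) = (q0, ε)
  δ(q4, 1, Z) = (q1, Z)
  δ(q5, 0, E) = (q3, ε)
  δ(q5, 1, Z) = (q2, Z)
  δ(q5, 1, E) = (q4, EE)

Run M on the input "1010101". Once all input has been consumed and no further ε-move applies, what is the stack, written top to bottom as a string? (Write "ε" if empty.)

(q0, 1010101, Z)
  read 1, top Z: go to q0, push EZ → (q0, 010101, EZ)
  read 0, top E: go to q0, push ε → (q0, 10101, Z)
  read 1, top Z: go to q0, push EZ → (q0, 0101, EZ)
  read 0, top E: go to q0, push ε → (q0, 101, Z)
  read 1, top Z: go to q0, push EZ → (q0, 01, EZ)
  read 0, top E: go to q0, push ε → (q0, 1, Z)
  read 1, top Z: go to q0, push EZ → (q0, ε, EZ)
All input consumed in state q0 with stack EZ.

EZ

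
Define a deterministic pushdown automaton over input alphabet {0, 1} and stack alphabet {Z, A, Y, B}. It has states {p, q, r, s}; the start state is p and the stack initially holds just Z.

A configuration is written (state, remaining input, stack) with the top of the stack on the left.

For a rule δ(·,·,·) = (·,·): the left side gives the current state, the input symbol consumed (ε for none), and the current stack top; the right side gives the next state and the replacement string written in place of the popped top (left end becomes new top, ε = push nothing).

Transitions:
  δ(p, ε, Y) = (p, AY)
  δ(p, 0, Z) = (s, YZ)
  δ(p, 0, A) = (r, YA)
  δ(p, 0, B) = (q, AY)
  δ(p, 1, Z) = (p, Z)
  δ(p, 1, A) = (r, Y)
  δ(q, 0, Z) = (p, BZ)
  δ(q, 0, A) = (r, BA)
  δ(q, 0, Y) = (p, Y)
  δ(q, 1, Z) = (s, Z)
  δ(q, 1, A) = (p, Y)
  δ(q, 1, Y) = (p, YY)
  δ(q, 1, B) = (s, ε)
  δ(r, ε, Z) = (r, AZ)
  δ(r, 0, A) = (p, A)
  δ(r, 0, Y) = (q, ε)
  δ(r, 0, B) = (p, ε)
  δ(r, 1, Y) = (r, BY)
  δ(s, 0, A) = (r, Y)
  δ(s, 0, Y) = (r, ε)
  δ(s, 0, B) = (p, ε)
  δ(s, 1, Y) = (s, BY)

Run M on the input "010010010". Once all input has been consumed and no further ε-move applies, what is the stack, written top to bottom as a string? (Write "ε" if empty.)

(p, 010010010, Z)
  read 0, top Z: go to s, push YZ → (s, 10010010, YZ)
  read 1, top Y: go to s, push BY → (s, 0010010, BYZ)
  read 0, top B: go to p, push ε → (p, 010010, YZ)
  ε-move, top Y: go to p, push AY → (p, 010010, AYZ)
  read 0, top A: go to r, push YA → (r, 10010, YAYZ)
  read 1, top Y: go to r, push BY → (r, 0010, BYAYZ)
  read 0, top B: go to p, push ε → (p, 010, YAYZ)
  ε-move, top Y: go to p, push AY → (p, 010, AYAYZ)
  read 0, top A: go to r, push YA → (r, 10, YAYAYZ)
  read 1, top Y: go to r, push BY → (r, 0, BYAYAYZ)
  read 0, top B: go to p, push ε → (p, ε, YAYAYZ)
  ε-move, top Y: go to p, push AY → (p, ε, AYAYAYZ)
All input consumed in state p with stack AYAYAYZ.

AYAYAYZ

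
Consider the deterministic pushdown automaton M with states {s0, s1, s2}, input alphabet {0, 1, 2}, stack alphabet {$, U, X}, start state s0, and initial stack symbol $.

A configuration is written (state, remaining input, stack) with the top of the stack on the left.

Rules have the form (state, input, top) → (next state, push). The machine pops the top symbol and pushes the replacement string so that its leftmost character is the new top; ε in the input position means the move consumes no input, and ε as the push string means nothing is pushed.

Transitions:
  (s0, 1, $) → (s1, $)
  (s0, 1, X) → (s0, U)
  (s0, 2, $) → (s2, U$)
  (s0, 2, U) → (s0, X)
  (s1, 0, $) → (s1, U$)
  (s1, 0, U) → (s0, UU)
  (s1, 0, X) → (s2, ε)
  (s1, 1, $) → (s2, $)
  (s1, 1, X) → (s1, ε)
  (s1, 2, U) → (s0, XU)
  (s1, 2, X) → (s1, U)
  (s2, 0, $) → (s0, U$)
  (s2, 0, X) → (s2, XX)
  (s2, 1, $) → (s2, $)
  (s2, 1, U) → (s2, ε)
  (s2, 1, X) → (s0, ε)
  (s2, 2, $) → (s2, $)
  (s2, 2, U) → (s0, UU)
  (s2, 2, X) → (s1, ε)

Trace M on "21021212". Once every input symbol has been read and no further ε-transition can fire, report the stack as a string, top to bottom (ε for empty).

X$

(s0, 21021212, $)
  read 2, top $: go to s2, push U$ → (s2, 1021212, U$)
  read 1, top U: go to s2, push ε → (s2, 021212, $)
  read 0, top $: go to s0, push U$ → (s0, 21212, U$)
  read 2, top U: go to s0, push X → (s0, 1212, X$)
  read 1, top X: go to s0, push U → (s0, 212, U$)
  read 2, top U: go to s0, push X → (s0, 12, X$)
  read 1, top X: go to s0, push U → (s0, 2, U$)
  read 2, top U: go to s0, push X → (s0, ε, X$)
All input consumed in state s0 with stack X$.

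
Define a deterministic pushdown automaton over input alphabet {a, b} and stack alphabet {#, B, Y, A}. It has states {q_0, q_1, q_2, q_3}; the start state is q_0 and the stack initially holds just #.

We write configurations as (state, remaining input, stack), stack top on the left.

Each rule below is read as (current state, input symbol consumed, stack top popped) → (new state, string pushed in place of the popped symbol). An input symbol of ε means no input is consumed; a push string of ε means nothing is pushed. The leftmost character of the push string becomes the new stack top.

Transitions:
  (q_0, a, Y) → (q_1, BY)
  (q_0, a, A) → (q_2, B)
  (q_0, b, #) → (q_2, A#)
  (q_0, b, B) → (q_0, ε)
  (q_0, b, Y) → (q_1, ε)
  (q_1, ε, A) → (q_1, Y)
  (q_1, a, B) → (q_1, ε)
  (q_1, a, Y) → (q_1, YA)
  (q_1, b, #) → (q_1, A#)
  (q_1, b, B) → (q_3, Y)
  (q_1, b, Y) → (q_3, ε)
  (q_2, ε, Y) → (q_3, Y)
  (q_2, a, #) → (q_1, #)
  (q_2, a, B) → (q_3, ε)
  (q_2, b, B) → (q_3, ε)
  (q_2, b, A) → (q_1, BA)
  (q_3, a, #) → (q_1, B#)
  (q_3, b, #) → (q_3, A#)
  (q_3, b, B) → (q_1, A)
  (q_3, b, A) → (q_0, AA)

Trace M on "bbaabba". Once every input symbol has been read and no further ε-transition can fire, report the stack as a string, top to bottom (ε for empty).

(q_0, bbaabba, #)
  read b, top #: go to q_2, push A# → (q_2, baabba, A#)
  read b, top A: go to q_1, push BA → (q_1, aabba, BA#)
  read a, top B: go to q_1, push ε → (q_1, abba, A#)
  ε-move, top A: go to q_1, push Y → (q_1, abba, Y#)
  read a, top Y: go to q_1, push YA → (q_1, bba, YA#)
  read b, top Y: go to q_3, push ε → (q_3, ba, A#)
  read b, top A: go to q_0, push AA → (q_0, a, AA#)
  read a, top A: go to q_2, push B → (q_2, ε, BA#)
All input consumed in state q_2 with stack BA#.

BA#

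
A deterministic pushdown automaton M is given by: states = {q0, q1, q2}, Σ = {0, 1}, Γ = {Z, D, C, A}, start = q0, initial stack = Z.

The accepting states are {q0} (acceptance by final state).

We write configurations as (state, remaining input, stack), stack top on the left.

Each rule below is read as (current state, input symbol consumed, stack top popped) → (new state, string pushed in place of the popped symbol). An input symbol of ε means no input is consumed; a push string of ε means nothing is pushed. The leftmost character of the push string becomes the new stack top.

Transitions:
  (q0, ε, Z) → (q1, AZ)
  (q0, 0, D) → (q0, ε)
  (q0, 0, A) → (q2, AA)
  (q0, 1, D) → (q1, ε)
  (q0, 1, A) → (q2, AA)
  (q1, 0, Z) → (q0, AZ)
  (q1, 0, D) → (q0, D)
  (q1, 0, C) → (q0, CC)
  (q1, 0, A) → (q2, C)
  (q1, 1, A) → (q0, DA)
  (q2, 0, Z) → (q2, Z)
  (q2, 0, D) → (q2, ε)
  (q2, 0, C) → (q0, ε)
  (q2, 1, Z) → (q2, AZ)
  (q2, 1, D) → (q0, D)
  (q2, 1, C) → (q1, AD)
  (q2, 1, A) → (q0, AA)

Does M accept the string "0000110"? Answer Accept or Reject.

(q0, 0000110, Z) ⊢ (q1, 0000110, AZ) ⊢ (q2, 000110, CZ) ⊢ (q0, 00110, Z) ⊢ (q1, 00110, AZ) ⊢ (q2, 0110, CZ) ⊢ (q0, 110, Z) ⊢ (q1, 110, AZ) ⊢ (q0, 10, DAZ) ⊢ (q1, 0, AZ) ⊢ (q2, ε, CZ)
All input consumed; state q2 ∉ F and no further ε-move applies.

Reject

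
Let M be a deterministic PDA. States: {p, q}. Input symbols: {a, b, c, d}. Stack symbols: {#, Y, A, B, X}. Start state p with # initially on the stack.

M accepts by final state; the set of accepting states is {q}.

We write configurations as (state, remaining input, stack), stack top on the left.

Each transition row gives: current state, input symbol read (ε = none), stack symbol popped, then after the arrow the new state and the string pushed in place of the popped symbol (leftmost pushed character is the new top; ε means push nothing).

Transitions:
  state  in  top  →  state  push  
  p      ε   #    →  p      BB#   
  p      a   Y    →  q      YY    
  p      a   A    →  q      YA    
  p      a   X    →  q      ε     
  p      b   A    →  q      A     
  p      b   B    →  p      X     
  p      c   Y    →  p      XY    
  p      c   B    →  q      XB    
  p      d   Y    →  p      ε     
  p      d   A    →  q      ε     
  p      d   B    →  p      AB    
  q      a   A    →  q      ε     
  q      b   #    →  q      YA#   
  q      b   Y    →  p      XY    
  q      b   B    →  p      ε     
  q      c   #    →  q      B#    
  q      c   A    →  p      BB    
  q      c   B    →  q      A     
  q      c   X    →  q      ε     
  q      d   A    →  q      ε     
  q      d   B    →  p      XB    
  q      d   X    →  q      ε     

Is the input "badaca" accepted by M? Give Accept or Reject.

(p, badaca, #) ⊢ (p, badaca, BB#) ⊢ (p, adaca, XB#) ⊢ (q, daca, B#) ⊢ (p, aca, XB#) ⊢ (q, ca, B#) ⊢ (q, a, A#) ⊢ (q, ε, #)
All input consumed; state q ∈ F.

Accept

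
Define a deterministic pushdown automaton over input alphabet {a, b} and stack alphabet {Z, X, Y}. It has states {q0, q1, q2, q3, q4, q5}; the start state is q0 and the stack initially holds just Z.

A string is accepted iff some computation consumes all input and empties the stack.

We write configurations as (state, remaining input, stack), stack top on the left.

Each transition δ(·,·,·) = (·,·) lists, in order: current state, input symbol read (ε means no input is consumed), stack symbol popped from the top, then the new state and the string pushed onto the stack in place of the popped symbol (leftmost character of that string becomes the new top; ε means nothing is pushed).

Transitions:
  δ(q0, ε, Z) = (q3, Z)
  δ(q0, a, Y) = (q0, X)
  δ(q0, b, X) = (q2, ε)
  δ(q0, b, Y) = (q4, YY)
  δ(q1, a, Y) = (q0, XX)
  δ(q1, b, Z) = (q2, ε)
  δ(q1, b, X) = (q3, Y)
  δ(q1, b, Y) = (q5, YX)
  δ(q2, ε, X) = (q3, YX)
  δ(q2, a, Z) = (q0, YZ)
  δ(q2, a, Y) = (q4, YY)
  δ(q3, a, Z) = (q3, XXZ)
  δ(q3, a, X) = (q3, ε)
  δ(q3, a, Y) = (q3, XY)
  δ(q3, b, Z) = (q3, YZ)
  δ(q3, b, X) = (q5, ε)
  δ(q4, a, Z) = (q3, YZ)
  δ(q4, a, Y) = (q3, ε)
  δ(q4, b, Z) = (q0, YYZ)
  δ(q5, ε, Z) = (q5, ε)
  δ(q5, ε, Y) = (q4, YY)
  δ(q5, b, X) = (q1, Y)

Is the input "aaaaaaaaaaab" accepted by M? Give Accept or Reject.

(q0, aaaaaaaaaaab, Z) ⊢ (q3, aaaaaaaaaaab, Z) ⊢ (q3, aaaaaaaaaab, XXZ) ⊢ (q3, aaaaaaaaab, XZ) ⊢ (q3, aaaaaaaab, Z) ⊢ (q3, aaaaaaab, XXZ) ⊢ (q3, aaaaaab, XZ) ⊢ (q3, aaaaab, Z) ⊢ (q3, aaaab, XXZ) ⊢ (q3, aaab, XZ) ⊢ (q3, aab, Z) ⊢ (q3, ab, XXZ) ⊢ (q3, b, XZ) ⊢ (q5, ε, Z) ⊢ (q5, ε, ε)
All input consumed and the stack is empty.

Accept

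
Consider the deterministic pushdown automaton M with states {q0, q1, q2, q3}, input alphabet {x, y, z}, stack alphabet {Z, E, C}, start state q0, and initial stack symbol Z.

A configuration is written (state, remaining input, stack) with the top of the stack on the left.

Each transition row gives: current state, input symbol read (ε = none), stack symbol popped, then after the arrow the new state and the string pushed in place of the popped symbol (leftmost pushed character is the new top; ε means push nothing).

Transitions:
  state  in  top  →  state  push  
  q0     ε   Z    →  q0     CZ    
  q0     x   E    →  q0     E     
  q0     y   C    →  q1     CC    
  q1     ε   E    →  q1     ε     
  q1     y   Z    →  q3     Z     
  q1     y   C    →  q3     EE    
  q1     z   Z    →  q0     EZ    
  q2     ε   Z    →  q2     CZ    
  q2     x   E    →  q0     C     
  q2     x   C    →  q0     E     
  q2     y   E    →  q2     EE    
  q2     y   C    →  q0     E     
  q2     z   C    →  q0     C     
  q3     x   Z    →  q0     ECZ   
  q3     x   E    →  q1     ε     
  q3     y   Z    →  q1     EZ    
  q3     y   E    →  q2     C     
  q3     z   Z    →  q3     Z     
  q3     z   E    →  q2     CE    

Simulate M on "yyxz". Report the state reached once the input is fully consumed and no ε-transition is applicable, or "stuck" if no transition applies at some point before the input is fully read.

stuck

(q0, yyxz, Z)
  ε-move, top Z: go to q0, push CZ → (q0, yyxz, CZ)
  read y, top C: go to q1, push CC → (q1, yxz, CCZ)
  read y, top C: go to q3, push EE → (q3, xz, EECZ)
  read x, top E: go to q1, push ε → (q1, z, ECZ)
  ε-move, top E: go to q1, push ε → (q1, z, CZ)
No transition for (q1, z, top C); M blocks with input z remaining.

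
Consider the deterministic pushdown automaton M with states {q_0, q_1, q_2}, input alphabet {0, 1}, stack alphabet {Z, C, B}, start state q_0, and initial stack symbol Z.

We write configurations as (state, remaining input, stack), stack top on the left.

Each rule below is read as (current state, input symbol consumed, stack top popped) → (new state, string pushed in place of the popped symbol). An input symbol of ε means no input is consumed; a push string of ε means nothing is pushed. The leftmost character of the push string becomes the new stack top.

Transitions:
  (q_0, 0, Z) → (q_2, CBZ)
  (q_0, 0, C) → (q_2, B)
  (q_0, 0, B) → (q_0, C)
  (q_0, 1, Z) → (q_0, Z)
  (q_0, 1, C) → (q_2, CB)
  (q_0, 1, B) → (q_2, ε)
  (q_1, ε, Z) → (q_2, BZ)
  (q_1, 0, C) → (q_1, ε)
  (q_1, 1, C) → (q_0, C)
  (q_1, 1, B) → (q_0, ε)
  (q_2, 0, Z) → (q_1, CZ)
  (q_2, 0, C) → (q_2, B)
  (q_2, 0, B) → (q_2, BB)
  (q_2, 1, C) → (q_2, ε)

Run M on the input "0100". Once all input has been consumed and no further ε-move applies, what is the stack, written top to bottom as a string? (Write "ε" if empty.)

BBBZ

(q_0, 0100, Z)
  read 0, top Z: go to q_2, push CBZ → (q_2, 100, CBZ)
  read 1, top C: go to q_2, push ε → (q_2, 00, BZ)
  read 0, top B: go to q_2, push BB → (q_2, 0, BBZ)
  read 0, top B: go to q_2, push BB → (q_2, ε, BBBZ)
All input consumed in state q_2 with stack BBBZ.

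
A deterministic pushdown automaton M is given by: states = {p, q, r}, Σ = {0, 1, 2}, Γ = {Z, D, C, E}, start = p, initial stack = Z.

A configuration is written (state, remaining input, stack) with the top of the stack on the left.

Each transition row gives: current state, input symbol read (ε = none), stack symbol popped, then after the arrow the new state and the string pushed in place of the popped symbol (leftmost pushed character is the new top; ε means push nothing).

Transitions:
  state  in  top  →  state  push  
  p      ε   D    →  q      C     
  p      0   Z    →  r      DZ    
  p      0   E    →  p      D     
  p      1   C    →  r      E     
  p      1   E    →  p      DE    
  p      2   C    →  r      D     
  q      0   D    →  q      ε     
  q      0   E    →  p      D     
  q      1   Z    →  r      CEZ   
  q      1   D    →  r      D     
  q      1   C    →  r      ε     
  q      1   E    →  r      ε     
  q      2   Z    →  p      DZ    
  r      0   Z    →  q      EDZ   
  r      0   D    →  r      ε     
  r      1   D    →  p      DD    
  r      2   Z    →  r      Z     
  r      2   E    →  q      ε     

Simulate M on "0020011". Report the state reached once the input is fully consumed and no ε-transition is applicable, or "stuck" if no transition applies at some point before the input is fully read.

q

(p, 0020011, Z)
  read 0, top Z: go to r, push DZ → (r, 020011, DZ)
  read 0, top D: go to r, push ε → (r, 20011, Z)
  read 2, top Z: go to r, push Z → (r, 0011, Z)
  read 0, top Z: go to q, push EDZ → (q, 011, EDZ)
  read 0, top E: go to p, push D → (p, 11, DDZ)
  ε-move, top D: go to q, push C → (q, 11, CDZ)
  read 1, top C: go to r, push ε → (r, 1, DZ)
  read 1, top D: go to p, push DD → (p, ε, DDZ)
  ε-move, top D: go to q, push C → (q, ε, CDZ)
All input consumed; M is in state q.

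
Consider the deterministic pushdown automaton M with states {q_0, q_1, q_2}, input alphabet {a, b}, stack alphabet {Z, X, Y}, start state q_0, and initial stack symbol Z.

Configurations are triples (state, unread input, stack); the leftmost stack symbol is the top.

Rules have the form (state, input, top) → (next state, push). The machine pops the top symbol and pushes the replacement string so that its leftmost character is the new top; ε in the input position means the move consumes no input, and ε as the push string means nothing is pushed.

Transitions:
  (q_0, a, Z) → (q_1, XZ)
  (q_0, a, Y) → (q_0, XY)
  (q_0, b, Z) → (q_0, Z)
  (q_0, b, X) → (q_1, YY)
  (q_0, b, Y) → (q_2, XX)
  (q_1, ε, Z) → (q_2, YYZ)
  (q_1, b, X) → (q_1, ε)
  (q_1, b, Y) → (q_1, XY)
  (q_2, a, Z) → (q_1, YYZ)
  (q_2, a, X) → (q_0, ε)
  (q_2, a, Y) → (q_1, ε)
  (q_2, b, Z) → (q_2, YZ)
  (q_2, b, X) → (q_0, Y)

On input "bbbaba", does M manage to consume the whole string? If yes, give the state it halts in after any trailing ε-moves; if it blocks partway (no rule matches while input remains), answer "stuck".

(q_0, bbbaba, Z)
  read b, top Z: go to q_0, push Z → (q_0, bbaba, Z)
  read b, top Z: go to q_0, push Z → (q_0, baba, Z)
  read b, top Z: go to q_0, push Z → (q_0, aba, Z)
  read a, top Z: go to q_1, push XZ → (q_1, ba, XZ)
  read b, top X: go to q_1, push ε → (q_1, a, Z)
  ε-move, top Z: go to q_2, push YYZ → (q_2, a, YYZ)
  read a, top Y: go to q_1, push ε → (q_1, ε, YZ)
All input consumed; M is in state q_1.

q_1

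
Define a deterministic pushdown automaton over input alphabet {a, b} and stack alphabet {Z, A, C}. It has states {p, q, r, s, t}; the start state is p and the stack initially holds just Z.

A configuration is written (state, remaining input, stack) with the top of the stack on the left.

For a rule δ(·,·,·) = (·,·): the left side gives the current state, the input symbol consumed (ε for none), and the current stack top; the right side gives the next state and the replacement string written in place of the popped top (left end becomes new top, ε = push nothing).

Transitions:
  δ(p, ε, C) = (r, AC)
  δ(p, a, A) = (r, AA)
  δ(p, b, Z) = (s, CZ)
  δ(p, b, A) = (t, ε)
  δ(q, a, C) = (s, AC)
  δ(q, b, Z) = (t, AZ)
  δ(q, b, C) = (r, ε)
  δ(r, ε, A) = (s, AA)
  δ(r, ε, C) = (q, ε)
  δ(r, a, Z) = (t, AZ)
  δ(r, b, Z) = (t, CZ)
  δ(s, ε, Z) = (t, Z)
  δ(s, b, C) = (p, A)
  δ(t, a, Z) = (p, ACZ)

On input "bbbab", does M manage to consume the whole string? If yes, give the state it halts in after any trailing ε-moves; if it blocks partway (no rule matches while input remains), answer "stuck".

(p, bbbab, Z)
  read b, top Z: go to s, push CZ → (s, bbab, CZ)
  read b, top C: go to p, push A → (p, bab, AZ)
  read b, top A: go to t, push ε → (t, ab, Z)
  read a, top Z: go to p, push ACZ → (p, b, ACZ)
  read b, top A: go to t, push ε → (t, ε, CZ)
All input consumed; M is in state t.

t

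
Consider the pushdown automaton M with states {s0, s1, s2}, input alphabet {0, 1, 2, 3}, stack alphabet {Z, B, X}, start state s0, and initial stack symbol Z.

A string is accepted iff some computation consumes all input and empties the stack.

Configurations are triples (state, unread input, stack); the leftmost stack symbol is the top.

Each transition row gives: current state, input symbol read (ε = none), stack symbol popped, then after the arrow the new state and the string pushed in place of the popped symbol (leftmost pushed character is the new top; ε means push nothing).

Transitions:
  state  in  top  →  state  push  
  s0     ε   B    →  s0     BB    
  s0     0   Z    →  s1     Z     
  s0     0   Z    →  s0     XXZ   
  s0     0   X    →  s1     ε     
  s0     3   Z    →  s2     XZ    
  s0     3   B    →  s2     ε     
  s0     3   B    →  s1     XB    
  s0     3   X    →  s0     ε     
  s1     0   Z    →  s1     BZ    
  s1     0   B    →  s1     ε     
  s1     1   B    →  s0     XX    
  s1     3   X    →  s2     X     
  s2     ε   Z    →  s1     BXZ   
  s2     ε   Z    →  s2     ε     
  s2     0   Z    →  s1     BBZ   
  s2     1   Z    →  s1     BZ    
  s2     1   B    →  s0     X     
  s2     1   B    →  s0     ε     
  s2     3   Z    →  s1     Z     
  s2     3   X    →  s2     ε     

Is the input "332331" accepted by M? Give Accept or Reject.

No computation consumes all input and empties the stack.

Reject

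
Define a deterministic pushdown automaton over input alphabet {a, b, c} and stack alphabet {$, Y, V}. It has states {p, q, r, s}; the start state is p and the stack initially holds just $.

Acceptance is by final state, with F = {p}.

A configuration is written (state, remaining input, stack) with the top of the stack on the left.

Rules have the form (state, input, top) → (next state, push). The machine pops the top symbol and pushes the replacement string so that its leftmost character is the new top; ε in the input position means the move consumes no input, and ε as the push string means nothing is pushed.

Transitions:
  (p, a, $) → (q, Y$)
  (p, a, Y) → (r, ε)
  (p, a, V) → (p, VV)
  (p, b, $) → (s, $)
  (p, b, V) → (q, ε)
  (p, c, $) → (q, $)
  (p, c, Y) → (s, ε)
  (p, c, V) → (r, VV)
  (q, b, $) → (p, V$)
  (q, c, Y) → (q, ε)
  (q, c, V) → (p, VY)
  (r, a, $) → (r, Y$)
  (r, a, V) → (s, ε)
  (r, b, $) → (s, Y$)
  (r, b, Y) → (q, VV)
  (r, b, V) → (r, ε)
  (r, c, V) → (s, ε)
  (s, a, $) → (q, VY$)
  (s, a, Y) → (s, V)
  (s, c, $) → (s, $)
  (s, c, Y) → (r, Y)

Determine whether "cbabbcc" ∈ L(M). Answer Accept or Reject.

Reject

(p, cbabbcc, $)
  read c, top $: go to q, push $ → (q, babbcc, $)
  read b, top $: go to p, push V$ → (p, abbcc, V$)
  read a, top V: go to p, push VV → (p, bbcc, VV$)
  read b, top V: go to q, push ε → (q, bcc, V$)
No transition applies at (q, bcc, V$); input not fully consumed.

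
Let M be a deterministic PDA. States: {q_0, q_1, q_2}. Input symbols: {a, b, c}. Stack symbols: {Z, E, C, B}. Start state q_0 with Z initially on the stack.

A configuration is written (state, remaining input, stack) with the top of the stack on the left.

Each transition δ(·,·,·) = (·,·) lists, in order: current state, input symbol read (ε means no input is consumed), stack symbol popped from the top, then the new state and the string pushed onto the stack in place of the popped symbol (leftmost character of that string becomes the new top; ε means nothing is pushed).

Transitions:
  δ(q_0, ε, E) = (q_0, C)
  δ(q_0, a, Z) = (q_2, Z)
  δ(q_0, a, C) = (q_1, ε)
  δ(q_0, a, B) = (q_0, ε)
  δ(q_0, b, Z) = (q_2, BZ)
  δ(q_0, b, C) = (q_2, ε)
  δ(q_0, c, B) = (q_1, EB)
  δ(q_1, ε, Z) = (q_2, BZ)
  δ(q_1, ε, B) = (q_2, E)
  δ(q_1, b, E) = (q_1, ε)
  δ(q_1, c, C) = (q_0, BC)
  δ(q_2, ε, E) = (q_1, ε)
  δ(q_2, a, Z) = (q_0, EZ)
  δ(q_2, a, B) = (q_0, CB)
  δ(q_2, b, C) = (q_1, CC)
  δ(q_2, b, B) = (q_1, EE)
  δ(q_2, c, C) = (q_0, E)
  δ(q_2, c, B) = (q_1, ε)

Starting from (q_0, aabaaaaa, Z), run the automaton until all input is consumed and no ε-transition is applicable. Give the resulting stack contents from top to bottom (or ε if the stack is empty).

CBZ

(q_0, aabaaaaa, Z)
  read a, top Z: go to q_2, push Z → (q_2, abaaaaa, Z)
  read a, top Z: go to q_0, push EZ → (q_0, baaaaa, EZ)
  ε-move, top E: go to q_0, push C → (q_0, baaaaa, CZ)
  read b, top C: go to q_2, push ε → (q_2, aaaaa, Z)
  read a, top Z: go to q_0, push EZ → (q_0, aaaa, EZ)
  ε-move, top E: go to q_0, push C → (q_0, aaaa, CZ)
  read a, top C: go to q_1, push ε → (q_1, aaa, Z)
  ε-move, top Z: go to q_2, push BZ → (q_2, aaa, BZ)
  read a, top B: go to q_0, push CB → (q_0, aa, CBZ)
  read a, top C: go to q_1, push ε → (q_1, a, BZ)
  ε-move, top B: go to q_2, push E → (q_2, a, EZ)
  ε-move, top E: go to q_1, push ε → (q_1, a, Z)
  ε-move, top Z: go to q_2, push BZ → (q_2, a, BZ)
  read a, top B: go to q_0, push CB → (q_0, ε, CBZ)
All input consumed in state q_0 with stack CBZ.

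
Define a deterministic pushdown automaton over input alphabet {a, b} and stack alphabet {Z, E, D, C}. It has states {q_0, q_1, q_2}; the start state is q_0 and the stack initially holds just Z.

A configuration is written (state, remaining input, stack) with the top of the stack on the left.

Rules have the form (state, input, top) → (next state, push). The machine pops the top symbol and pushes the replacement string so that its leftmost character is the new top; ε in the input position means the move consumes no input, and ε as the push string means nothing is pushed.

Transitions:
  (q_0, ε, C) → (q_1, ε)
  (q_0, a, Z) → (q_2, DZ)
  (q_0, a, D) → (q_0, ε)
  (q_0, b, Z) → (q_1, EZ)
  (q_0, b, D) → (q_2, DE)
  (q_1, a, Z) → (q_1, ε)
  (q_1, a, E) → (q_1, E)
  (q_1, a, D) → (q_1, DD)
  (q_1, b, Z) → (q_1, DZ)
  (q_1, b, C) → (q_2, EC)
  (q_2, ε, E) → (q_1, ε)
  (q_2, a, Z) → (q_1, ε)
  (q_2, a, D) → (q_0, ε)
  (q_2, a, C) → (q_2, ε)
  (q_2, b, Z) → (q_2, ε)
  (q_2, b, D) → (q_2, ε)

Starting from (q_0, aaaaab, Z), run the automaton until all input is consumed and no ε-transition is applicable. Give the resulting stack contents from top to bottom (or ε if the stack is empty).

(q_0, aaaaab, Z)
  read a, top Z: go to q_2, push DZ → (q_2, aaaab, DZ)
  read a, top D: go to q_0, push ε → (q_0, aaab, Z)
  read a, top Z: go to q_2, push DZ → (q_2, aab, DZ)
  read a, top D: go to q_0, push ε → (q_0, ab, Z)
  read a, top Z: go to q_2, push DZ → (q_2, b, DZ)
  read b, top D: go to q_2, push ε → (q_2, ε, Z)
All input consumed in state q_2 with stack Z.

Z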